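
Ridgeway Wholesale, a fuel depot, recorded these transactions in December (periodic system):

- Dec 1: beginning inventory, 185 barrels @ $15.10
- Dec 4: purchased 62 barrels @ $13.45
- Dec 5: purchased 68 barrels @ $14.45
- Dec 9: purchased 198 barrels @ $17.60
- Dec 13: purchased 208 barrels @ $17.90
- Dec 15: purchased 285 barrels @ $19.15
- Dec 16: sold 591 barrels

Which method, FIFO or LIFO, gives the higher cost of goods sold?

FIFO COGS: 185 @ $15.10 + 62 @ $13.45 + 68 @ $14.45 + 198 @ $17.60 + 78 @ $17.90 = $9,491.00
LIFO COGS: 285 @ $19.15 + 208 @ $17.90 + 98 @ $17.60 = $10,905.75

LIFO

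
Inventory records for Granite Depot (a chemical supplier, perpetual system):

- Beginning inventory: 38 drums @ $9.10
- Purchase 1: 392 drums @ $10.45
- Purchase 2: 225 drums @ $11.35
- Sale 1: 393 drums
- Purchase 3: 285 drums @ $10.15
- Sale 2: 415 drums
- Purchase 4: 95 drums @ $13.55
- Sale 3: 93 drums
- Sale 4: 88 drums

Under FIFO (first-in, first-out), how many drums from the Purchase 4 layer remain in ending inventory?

46

Sale 1 (393) [FIFO — oldest first]: 38 @ $9.10 + 355 @ $10.45 = $4,055.55
Sale 2 (415) [FIFO — oldest first]: 37 @ $10.45 + 225 @ $11.35 + 153 @ $10.15 = $4,493.35
Sale 3 (93) [FIFO — oldest first]: 93 @ $10.15 = $943.95
Sale 4 (88) [FIFO — oldest first]: 39 @ $10.15 + 49 @ $13.55 = $1,059.80
Total COGS = $4,055.55 + $4,493.35 + $943.95 + $1,059.80 = $10,552.65
Ending inventory: 46 @ $13.55 = $623.30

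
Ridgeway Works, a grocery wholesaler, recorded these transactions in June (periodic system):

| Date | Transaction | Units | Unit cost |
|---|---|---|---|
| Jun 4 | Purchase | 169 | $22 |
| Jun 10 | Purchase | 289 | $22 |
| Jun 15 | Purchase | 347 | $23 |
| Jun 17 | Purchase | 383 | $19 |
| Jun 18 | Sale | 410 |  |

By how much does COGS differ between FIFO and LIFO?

FIFO COGS: 169 @ $22 + 241 @ $22 = $9,020
LIFO COGS: 383 @ $19 + 27 @ $23 = $7,898
Difference = |$9,020 − $7,898| = $1,122

$1,122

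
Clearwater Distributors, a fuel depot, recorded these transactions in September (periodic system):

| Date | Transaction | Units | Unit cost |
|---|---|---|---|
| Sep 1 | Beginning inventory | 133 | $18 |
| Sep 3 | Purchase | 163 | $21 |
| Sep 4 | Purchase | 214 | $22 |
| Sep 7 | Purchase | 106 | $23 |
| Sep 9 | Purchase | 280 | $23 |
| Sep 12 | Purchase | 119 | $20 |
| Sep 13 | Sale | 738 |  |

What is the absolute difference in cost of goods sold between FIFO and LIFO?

FIFO COGS: 133 @ $18 + 163 @ $21 + 214 @ $22 + 106 @ $23 + 122 @ $23 = $15,769
LIFO COGS: 119 @ $20 + 280 @ $23 + 106 @ $23 + 214 @ $22 + 19 @ $21 = $16,365
Difference = |$15,769 − $16,365| = $596

$596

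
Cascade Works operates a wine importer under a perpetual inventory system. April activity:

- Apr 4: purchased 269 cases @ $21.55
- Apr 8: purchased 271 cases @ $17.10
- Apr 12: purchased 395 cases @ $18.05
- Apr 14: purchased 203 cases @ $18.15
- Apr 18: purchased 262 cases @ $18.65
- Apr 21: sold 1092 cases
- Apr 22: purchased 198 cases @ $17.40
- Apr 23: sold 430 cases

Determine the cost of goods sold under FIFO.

Apr 21, 1092 sold [FIFO — oldest first]: 269 @ $21.55 + 271 @ $17.10 + 395 @ $18.05 + 157 @ $18.15 = $20,410.35
Apr 23, 430 sold [FIFO — oldest first]: 46 @ $18.15 + 262 @ $18.65 + 122 @ $17.40 = $7,844.00
Total COGS = $20,410.35 + $7,844.00 = $28,254.35
Ending inventory: 76 @ $17.40 = $1,322.40
Check: goods available $29,576.75 = COGS $28,254.35 + ending $1,322.40

COGS = $28,254.35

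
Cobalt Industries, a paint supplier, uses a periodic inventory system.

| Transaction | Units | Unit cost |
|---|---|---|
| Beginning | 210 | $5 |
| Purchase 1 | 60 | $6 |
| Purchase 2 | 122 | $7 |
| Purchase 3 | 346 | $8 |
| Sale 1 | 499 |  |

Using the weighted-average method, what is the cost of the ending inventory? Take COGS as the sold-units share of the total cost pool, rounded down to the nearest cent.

Ending inventory = $1,629.61

Sale 1, sell 499: 499/738 × $5,032.00 → $3,402.39
Ending inventory (cost pool remaining) = $1,629.61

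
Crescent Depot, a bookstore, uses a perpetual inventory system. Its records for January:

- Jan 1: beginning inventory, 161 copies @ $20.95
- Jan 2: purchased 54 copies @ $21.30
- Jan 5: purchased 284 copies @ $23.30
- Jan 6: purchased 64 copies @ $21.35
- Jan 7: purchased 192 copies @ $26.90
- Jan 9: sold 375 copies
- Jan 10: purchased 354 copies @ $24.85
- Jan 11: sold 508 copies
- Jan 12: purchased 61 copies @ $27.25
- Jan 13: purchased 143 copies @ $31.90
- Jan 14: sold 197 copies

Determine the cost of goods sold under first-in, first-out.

COGS = $25,747.80

Jan 9, 375 sold [FIFO — oldest first]: 161 @ $20.95 + 54 @ $21.30 + 160 @ $23.30 = $8,251.15
Jan 11, 508 sold [FIFO — oldest first]: 124 @ $23.30 + 64 @ $21.35 + 192 @ $26.90 + 128 @ $24.85 = $12,601.20
Jan 14, 197 sold [FIFO — oldest first]: 197 @ $24.85 = $4,895.45
Total COGS = $8,251.15 + $12,601.20 + $4,895.45 = $25,747.80
Ending inventory: 29 @ $24.85 + 61 @ $27.25 + 143 @ $31.90 = $6,944.60
Check: goods available $32,692.40 = COGS $25,747.80 + ending $6,944.60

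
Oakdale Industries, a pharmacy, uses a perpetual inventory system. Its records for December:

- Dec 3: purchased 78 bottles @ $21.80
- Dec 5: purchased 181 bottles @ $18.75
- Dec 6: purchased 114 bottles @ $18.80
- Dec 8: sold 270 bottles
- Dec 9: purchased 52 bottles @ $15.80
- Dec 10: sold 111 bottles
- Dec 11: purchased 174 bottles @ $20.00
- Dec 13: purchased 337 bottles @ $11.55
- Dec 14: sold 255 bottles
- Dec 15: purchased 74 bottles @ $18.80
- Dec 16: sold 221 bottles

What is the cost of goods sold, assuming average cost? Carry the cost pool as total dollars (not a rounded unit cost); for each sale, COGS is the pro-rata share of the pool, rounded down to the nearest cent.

After Dec 3: 78 on hand, pool $1,700.40 (≈ $21.8000 each)
After Dec 5: 259 on hand, pool $5,094.15 (≈ $19.6685 each)
After Dec 6: 373 on hand, pool $7,237.35 (≈ $19.4031 each)
Dec 8, sell 270: 270/373 × $7,237.35 → $5,238.83
After Dec 9: 155 on hand, pool $2,820.12 (≈ $18.1943 each)
Dec 10, sell 111: 111/155 × $2,820.12 → $2,019.56
After Dec 11: 218 on hand, pool $4,280.56 (≈ $19.6356 each)
After Dec 13: 555 on hand, pool $8,172.91 (≈ $14.7260 each)
Dec 14, sell 255: 255/555 × $8,172.91 → $3,755.12
After Dec 15: 374 on hand, pool $5,808.99 (≈ $15.5321 each)
Dec 16, sell 221: 221/374 × $5,808.99 → $3,432.58
Total COGS = $5,238.83 + $2,019.56 + $3,755.12 + $3,432.58 = $14,446.09
Ending inventory (cost pool remaining) = $2,376.41

COGS = $14,446.09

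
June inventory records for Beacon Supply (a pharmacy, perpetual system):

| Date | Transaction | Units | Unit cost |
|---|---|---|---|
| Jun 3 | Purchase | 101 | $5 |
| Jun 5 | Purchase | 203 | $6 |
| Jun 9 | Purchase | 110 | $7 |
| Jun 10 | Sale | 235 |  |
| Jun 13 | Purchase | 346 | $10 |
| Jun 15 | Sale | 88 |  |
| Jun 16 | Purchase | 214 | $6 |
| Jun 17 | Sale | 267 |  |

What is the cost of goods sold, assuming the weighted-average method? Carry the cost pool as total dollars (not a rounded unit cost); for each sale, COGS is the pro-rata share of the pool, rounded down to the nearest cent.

After Jun 3: 101 on hand, pool $505.00 (≈ $5.0000 each)
After Jun 5: 304 on hand, pool $1,723.00 (≈ $5.6678 each)
After Jun 9: 414 on hand, pool $2,493.00 (≈ $6.0217 each)
Jun 10, sell 235: 235/414 × $2,493.00 → $1,415.10
After Jun 13: 525 on hand, pool $4,537.90 (≈ $8.6436 each)
Jun 15, sell 88: 88/525 × $4,537.90 → $760.63
After Jun 16: 651 on hand, pool $5,061.27 (≈ $7.7746 each)
Jun 17, sell 267: 267/651 × $5,061.27 → $2,075.82
Total COGS = $1,415.10 + $760.63 + $2,075.82 = $4,251.55
Ending inventory (cost pool remaining) = $2,985.45
Check: goods available $7,237.00 = COGS $4,251.55 + ending $2,985.45

COGS = $4,251.55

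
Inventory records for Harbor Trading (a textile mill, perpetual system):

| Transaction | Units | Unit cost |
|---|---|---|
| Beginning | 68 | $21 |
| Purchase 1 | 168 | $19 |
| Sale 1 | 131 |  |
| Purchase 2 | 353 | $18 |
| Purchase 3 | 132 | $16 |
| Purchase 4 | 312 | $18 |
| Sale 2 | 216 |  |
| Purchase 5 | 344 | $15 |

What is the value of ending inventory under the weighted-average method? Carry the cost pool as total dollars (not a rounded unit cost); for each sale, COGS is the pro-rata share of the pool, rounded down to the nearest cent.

Ending inventory = $17,433.10

After Beginning: 68 on hand, pool $1,428.00 (≈ $21.0000 each)
After Purchase 1: 236 on hand, pool $4,620.00 (≈ $19.5763 each)
Sale 1, sell 131: 131/236 × $4,620.00 → $2,564.49
After Purchase 2: 458 on hand, pool $8,409.51 (≈ $18.3614 each)
After Purchase 3: 590 on hand, pool $10,521.51 (≈ $17.8331 each)
After Purchase 4: 902 on hand, pool $16,137.51 (≈ $17.8908 each)
Sale 2, sell 216: 216/902 × $16,137.51 → $3,864.41
After Purchase 5: 1030 on hand, pool $17,433.10 (≈ $16.9253 each)
Total COGS = $2,564.49 + $3,864.41 = $6,428.90
Ending inventory (cost pool remaining) = $17,433.10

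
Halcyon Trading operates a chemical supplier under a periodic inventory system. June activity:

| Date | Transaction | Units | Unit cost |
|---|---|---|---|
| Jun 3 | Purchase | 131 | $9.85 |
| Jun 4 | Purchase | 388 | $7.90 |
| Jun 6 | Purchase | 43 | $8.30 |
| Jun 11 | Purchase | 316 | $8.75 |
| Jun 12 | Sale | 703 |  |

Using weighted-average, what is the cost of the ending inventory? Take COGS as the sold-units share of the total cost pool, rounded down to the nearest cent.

Jun 12, sell 703: 703/878 × $7,477.45 → $5,987.06
Ending inventory (cost pool remaining) = $1,490.39

Ending inventory = $1,490.39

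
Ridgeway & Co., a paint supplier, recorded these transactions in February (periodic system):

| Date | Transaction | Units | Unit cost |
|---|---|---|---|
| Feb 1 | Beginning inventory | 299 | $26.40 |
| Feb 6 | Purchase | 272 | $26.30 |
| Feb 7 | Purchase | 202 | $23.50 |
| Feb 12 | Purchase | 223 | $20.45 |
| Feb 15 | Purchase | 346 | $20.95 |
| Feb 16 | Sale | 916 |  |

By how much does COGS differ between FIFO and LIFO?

FIFO COGS: 299 @ $26.40 + 272 @ $26.30 + 202 @ $23.50 + 143 @ $20.45 = $22,718.55
LIFO COGS: 346 @ $20.95 + 223 @ $20.45 + 202 @ $23.50 + 145 @ $26.30 = $20,369.55
Difference = |$22,718.55 − $20,369.55| = $2,349.00

$2,349.00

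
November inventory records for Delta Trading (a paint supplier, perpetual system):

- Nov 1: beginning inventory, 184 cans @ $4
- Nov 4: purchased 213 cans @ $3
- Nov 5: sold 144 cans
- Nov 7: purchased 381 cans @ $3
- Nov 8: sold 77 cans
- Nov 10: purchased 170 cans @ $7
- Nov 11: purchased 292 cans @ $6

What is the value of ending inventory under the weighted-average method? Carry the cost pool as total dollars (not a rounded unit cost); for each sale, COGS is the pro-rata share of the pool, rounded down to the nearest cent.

Ending inventory = $4,716.02

After Nov 1: 184 on hand, pool $736.00 (≈ $4.0000 each)
After Nov 4: 397 on hand, pool $1,375.00 (≈ $3.4635 each)
Nov 5, sell 144: 144/397 × $1,375.00 → $498.74
After Nov 7: 634 on hand, pool $2,019.26 (≈ $3.1850 each)
Nov 8, sell 77: 77/634 × $2,019.26 → $245.24
After Nov 10: 727 on hand, pool $2,964.02 (≈ $4.0771 each)
After Nov 11: 1019 on hand, pool $4,716.02 (≈ $4.6281 each)
Total COGS = $498.74 + $245.24 = $743.98
Ending inventory (cost pool remaining) = $4,716.02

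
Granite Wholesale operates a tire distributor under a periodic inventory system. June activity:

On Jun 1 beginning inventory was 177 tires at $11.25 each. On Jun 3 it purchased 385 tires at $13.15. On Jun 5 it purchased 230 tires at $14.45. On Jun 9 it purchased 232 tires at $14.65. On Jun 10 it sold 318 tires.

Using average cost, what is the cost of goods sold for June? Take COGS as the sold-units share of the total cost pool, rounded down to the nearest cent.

COGS = $4,278.18

Jun 10, sell 318: 318/1024 × $13,776.30 → $4,278.18
Ending inventory (cost pool remaining) = $9,498.12
Check: goods available $13,776.30 = COGS $4,278.18 + ending $9,498.12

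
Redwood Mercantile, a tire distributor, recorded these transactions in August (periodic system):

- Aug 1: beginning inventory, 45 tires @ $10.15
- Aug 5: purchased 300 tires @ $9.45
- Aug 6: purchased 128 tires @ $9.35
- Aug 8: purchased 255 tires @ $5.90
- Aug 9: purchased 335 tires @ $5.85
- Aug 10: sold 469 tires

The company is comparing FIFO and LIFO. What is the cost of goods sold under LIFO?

COGS = $2,750.35

FIFO COGS: 45 @ $10.15 + 300 @ $9.45 + 124 @ $9.35 = $4,451.15
LIFO COGS: 335 @ $5.85 + 134 @ $5.90 = $2,750.35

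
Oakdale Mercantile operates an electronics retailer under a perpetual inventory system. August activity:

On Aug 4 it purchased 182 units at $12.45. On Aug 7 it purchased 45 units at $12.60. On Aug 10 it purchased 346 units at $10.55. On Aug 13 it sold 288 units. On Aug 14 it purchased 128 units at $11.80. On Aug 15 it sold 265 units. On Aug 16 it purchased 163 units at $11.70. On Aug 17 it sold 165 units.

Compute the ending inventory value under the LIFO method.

Aug 13, 288 sold [LIFO — newest first]: 288 @ $10.55 = $3,038.40
Aug 15, 265 sold [LIFO — newest first]: 128 @ $11.80 + 58 @ $10.55 + 45 @ $12.60 + 34 @ $12.45 = $3,112.60
Aug 17, 165 sold [LIFO — newest first]: 163 @ $11.70 + 2 @ $12.45 = $1,932.00
Total COGS = $3,038.40 + $3,112.60 + $1,932.00 = $8,083.00
Ending inventory: 146 @ $12.45 = $1,817.70
Check: goods available $9,900.70 = COGS $8,083.00 + ending $1,817.70

Ending inventory = $1,817.70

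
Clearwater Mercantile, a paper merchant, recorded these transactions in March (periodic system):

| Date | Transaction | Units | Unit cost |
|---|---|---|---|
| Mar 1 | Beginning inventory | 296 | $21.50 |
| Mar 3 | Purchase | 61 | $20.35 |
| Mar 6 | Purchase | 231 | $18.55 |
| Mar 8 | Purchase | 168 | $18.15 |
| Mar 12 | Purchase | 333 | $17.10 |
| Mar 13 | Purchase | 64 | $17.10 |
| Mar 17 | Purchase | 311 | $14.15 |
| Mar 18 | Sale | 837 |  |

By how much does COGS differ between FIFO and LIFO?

$2,794.00

FIFO COGS: 296 @ $21.50 + 61 @ $20.35 + 231 @ $18.55 + 168 @ $18.15 + 81 @ $17.10 = $16,324.70
LIFO COGS: 311 @ $14.15 + 64 @ $17.10 + 333 @ $17.10 + 129 @ $18.15 = $13,530.70
Difference = |$16,324.70 − $13,530.70| = $2,794.00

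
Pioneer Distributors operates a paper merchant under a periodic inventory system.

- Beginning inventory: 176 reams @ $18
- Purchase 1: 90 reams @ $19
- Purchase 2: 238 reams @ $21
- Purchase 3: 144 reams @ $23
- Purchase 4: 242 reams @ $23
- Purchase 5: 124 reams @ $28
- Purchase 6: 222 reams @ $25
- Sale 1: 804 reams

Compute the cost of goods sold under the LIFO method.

Sale 1 (804) [LIFO — newest first]: 222 @ $25 + 124 @ $28 + 242 @ $23 + 144 @ $23 + 72 @ $21 = $19,412
Ending inventory: 176 @ $18 + 90 @ $19 + 166 @ $21 = $8,364
Check: goods available $27,776 = COGS $19,412 + ending $8,364

COGS = $19,412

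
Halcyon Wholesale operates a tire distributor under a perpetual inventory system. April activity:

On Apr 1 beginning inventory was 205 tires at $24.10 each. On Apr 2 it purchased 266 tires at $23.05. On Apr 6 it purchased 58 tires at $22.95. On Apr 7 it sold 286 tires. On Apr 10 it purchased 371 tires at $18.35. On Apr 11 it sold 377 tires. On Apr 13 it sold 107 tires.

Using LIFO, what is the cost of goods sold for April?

COGS = $16,077.75

Apr 7, 286 sold [LIFO — newest first]: 58 @ $22.95 + 228 @ $23.05 = $6,586.50
Apr 11, 377 sold [LIFO — newest first]: 371 @ $18.35 + 6 @ $23.05 = $6,946.15
Apr 13, 107 sold [LIFO — newest first]: 32 @ $23.05 + 75 @ $24.10 = $2,545.10
Total COGS = $6,586.50 + $6,946.15 + $2,545.10 = $16,077.75
Ending inventory: 130 @ $24.10 = $3,133.00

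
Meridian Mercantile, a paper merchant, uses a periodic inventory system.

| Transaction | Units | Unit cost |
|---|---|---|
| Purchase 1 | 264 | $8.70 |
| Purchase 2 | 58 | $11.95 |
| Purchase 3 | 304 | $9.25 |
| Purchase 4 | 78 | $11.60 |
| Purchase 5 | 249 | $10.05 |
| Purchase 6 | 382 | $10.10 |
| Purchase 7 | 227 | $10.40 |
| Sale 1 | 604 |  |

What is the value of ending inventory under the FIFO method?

Sale 1 (604) [FIFO — oldest first]: 264 @ $8.70 + 58 @ $11.95 + 282 @ $9.25 = $5,598.40
Ending inventory: 22 @ $9.25 + 78 @ $11.60 + 249 @ $10.05 + 382 @ $10.10 + 227 @ $10.40 = $9,829.75
Check: goods available $15,428.15 = COGS $5,598.40 + ending $9,829.75

Ending inventory = $9,829.75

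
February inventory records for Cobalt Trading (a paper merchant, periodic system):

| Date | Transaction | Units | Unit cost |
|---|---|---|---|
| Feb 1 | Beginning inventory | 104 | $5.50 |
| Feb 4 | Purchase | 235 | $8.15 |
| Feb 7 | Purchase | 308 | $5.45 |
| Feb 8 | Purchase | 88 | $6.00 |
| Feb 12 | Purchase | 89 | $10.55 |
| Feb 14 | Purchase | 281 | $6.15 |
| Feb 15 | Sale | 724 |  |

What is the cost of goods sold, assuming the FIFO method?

Feb 15, 724 sold [FIFO — oldest first]: 104 @ $5.50 + 235 @ $8.15 + 308 @ $5.45 + 77 @ $6.00 = $4,627.85
Ending inventory: 11 @ $6.00 + 89 @ $10.55 + 281 @ $6.15 = $2,733.10
Check: goods available $7,360.95 = COGS $4,627.85 + ending $2,733.10

COGS = $4,627.85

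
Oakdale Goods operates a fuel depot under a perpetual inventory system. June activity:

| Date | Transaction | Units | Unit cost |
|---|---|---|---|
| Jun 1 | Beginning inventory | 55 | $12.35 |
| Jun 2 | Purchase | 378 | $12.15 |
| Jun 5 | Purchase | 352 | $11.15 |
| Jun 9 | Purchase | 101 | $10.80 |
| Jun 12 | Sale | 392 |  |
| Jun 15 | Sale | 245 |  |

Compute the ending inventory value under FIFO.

Ending inventory = $2,741.00

Jun 12, 392 sold [FIFO — oldest first]: 55 @ $12.35 + 337 @ $12.15 = $4,773.80
Jun 15, 245 sold [FIFO — oldest first]: 41 @ $12.15 + 204 @ $11.15 = $2,772.75
Total COGS = $4,773.80 + $2,772.75 = $7,546.55
Ending inventory: 148 @ $11.15 + 101 @ $10.80 = $2,741.00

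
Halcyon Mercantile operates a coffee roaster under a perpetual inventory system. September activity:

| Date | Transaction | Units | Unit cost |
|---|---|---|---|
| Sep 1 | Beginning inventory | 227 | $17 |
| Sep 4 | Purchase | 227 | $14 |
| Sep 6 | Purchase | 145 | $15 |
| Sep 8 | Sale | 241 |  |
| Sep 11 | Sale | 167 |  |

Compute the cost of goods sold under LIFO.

Sep 8, 241 sold [LIFO — newest first]: 145 @ $15 + 96 @ $14 = $3,519
Sep 11, 167 sold [LIFO — newest first]: 131 @ $14 + 36 @ $17 = $2,446
Total COGS = $3,519 + $2,446 = $5,965
Ending inventory: 191 @ $17 = $3,247

COGS = $5,965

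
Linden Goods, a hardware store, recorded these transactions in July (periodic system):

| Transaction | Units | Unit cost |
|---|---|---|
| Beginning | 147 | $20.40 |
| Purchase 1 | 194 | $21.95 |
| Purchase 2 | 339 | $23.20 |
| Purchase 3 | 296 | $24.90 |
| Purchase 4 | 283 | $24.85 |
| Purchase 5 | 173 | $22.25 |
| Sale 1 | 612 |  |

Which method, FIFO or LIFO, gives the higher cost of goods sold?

LIFO

FIFO COGS: 147 @ $20.40 + 194 @ $21.95 + 271 @ $23.20 = $13,544.30
LIFO COGS: 173 @ $22.25 + 283 @ $24.85 + 156 @ $24.90 = $14,766.20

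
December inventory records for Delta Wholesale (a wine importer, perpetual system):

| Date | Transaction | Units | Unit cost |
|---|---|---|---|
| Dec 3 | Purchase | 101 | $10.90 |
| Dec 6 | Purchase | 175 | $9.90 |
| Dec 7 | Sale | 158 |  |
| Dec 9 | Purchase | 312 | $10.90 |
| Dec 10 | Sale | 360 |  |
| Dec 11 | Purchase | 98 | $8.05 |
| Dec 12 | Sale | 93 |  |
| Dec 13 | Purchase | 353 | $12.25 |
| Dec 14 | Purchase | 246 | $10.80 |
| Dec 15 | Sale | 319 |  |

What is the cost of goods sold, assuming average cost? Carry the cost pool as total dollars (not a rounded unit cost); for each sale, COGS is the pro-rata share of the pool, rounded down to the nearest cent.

After Dec 3: 101 on hand, pool $1,100.90 (≈ $10.9000 each)
After Dec 6: 276 on hand, pool $2,833.40 (≈ $10.2659 each)
Dec 7, sell 158: 158/276 × $2,833.40 → $1,622.01
After Dec 9: 430 on hand, pool $4,612.19 (≈ $10.7260 each)
Dec 10, sell 360: 360/430 × $4,612.19 → $3,861.36
After Dec 11: 168 on hand, pool $1,539.73 (≈ $9.1651 each)
Dec 12, sell 93: 93/168 × $1,539.73 → $852.35
After Dec 13: 428 on hand, pool $5,011.63 (≈ $11.7094 each)
After Dec 14: 674 on hand, pool $7,668.43 (≈ $11.3775 each)
Dec 15, sell 319: 319/674 × $7,668.43 → $3,629.42
Total COGS = $1,622.01 + $3,861.36 + $852.35 + $3,629.42 = $9,965.14
Ending inventory (cost pool remaining) = $4,039.01
Check: goods available $14,004.15 = COGS $9,965.14 + ending $4,039.01

COGS = $9,965.14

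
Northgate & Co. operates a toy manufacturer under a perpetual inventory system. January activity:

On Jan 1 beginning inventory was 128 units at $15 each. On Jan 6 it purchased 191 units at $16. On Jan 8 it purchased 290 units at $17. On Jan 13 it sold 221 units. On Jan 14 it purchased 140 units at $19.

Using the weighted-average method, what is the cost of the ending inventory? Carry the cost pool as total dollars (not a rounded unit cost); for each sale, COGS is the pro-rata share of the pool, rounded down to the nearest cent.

After Jan 1: 128 on hand, pool $1,920.00 (≈ $15.0000 each)
After Jan 6: 319 on hand, pool $4,976.00 (≈ $15.5987 each)
After Jan 8: 609 on hand, pool $9,906.00 (≈ $16.2660 each)
Jan 13, sell 221: 221/609 × $9,906.00 → $3,594.78
After Jan 14: 528 on hand, pool $8,971.22 (≈ $16.9909 each)
Ending inventory (cost pool remaining) = $8,971.22
Check: goods available $12,566.00 = COGS $3,594.78 + ending $8,971.22

Ending inventory = $8,971.22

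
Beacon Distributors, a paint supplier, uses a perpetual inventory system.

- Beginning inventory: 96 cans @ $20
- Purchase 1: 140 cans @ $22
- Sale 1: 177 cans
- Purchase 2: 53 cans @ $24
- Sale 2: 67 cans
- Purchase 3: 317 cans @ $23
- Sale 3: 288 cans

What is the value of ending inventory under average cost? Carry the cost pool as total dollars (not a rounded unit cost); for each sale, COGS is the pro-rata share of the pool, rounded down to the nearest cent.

After Beginning: 96 on hand, pool $1,920.00 (≈ $20.0000 each)
After Purchase 1: 236 on hand, pool $5,000.00 (≈ $21.1864 each)
Sale 1, sell 177: 177/236 × $5,000.00 → $3,750.00
After Purchase 2: 112 on hand, pool $2,522.00 (≈ $22.5179 each)
Sale 2, sell 67: 67/112 × $2,522.00 → $1,508.69
After Purchase 3: 362 on hand, pool $8,304.31 (≈ $22.9401 each)
Sale 3, sell 288: 288/362 × $8,304.31 → $6,606.74
Total COGS = $3,750.00 + $1,508.69 + $6,606.74 = $11,865.43
Ending inventory (cost pool remaining) = $1,697.57

Ending inventory = $1,697.57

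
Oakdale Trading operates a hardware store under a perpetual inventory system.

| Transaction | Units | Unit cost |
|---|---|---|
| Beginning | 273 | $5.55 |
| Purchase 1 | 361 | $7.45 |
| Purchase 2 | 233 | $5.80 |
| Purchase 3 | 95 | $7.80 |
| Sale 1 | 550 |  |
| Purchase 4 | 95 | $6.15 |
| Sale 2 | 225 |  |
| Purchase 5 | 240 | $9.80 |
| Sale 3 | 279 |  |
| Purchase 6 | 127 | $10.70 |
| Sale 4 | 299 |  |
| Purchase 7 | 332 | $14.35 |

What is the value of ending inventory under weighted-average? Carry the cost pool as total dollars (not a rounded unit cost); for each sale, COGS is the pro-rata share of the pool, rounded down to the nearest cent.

Ending inventory = $5,398.09

After Beginning: 273 on hand, pool $1,515.15 (≈ $5.5500 each)
After Purchase 1: 634 on hand, pool $4,204.60 (≈ $6.6319 each)
After Purchase 2: 867 on hand, pool $5,556.00 (≈ $6.4083 each)
After Purchase 3: 962 on hand, pool $6,297.00 (≈ $6.5457 each)
Sale 1, sell 550: 550/962 × $6,297.00 → $3,600.15
After Purchase 4: 507 on hand, pool $3,281.10 (≈ $6.4716 each)
Sale 2, sell 225: 225/507 × $3,281.10 → $1,456.10
After Purchase 5: 522 on hand, pool $4,177.00 (≈ $8.0019 each)
Sale 3, sell 279: 279/522 × $4,177.00 → $2,232.53
After Purchase 6: 370 on hand, pool $3,303.37 (≈ $8.9280 each)
Sale 4, sell 299: 299/370 × $3,303.37 → $2,669.48
After Purchase 7: 403 on hand, pool $5,398.09 (≈ $13.3948 each)
Total COGS = $3,600.15 + $1,456.10 + $2,232.53 + $2,669.48 = $9,958.26
Ending inventory (cost pool remaining) = $5,398.09
Check: goods available $15,356.35 = COGS $9,958.26 + ending $5,398.09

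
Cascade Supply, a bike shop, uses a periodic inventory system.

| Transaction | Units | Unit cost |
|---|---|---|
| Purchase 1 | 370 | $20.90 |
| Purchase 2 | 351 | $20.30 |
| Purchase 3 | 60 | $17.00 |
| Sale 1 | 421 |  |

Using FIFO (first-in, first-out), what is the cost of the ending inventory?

Sale 1 (421) [FIFO — oldest first]: 370 @ $20.90 + 51 @ $20.30 = $8,768.30
Ending inventory: 300 @ $20.30 + 60 @ $17.00 = $7,110.00

Ending inventory = $7,110.00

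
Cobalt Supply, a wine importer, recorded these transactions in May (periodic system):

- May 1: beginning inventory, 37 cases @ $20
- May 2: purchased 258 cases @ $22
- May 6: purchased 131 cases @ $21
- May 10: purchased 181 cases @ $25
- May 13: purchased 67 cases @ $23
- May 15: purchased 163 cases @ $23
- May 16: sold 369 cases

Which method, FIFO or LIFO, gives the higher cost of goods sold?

LIFO

FIFO COGS: 37 @ $20 + 258 @ $22 + 74 @ $21 = $7,970
LIFO COGS: 163 @ $23 + 67 @ $23 + 139 @ $25 = $8,765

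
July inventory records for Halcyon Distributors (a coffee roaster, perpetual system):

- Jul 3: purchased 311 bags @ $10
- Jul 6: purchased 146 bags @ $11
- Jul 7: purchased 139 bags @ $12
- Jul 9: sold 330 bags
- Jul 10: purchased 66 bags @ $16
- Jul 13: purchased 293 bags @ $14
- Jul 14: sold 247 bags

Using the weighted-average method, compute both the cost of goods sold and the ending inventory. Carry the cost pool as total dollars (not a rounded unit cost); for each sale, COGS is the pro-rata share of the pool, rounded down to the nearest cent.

COGS = $6,699.22; ending inventory = $4,842.78

After Jul 3: 311 on hand, pool $3,110.00 (≈ $10.0000 each)
After Jul 6: 457 on hand, pool $4,716.00 (≈ $10.3195 each)
After Jul 7: 596 on hand, pool $6,384.00 (≈ $10.7114 each)
Jul 9, sell 330: 330/596 × $6,384.00 → $3,534.76
After Jul 10: 332 on hand, pool $3,905.24 (≈ $11.7628 each)
After Jul 13: 625 on hand, pool $8,007.24 (≈ $12.8116 each)
Jul 14, sell 247: 247/625 × $8,007.24 → $3,164.46
Total COGS = $3,534.76 + $3,164.46 = $6,699.22
Ending inventory (cost pool remaining) = $4,842.78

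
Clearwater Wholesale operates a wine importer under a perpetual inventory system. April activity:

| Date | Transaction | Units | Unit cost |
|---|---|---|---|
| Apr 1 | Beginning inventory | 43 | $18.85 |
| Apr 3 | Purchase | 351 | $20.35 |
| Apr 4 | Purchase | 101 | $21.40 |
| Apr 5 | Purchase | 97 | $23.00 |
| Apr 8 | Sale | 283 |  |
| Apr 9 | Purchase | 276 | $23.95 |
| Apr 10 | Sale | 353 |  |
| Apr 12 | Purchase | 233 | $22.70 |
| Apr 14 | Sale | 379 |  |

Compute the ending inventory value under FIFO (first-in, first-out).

Ending inventory = $1,952.20

Apr 8, 283 sold [FIFO — oldest first]: 43 @ $18.85 + 240 @ $20.35 = $5,694.55
Apr 10, 353 sold [FIFO — oldest first]: 111 @ $20.35 + 101 @ $21.40 + 97 @ $23.00 + 44 @ $23.95 = $7,705.05
Apr 14, 379 sold [FIFO — oldest first]: 232 @ $23.95 + 147 @ $22.70 = $8,893.30
Total COGS = $5,694.55 + $7,705.05 + $8,893.30 = $22,292.90
Ending inventory: 86 @ $22.70 = $1,952.20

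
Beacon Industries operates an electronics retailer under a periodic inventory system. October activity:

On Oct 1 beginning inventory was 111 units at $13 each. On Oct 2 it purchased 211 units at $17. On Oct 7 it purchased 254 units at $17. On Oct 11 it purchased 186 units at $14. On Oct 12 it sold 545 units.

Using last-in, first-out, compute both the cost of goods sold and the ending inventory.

COGS = $8,707; ending inventory = $3,245

Oct 12, 545 sold [LIFO — newest first]: 186 @ $14 + 254 @ $17 + 105 @ $17 = $8,707
Ending inventory: 111 @ $13 + 106 @ $17 = $3,245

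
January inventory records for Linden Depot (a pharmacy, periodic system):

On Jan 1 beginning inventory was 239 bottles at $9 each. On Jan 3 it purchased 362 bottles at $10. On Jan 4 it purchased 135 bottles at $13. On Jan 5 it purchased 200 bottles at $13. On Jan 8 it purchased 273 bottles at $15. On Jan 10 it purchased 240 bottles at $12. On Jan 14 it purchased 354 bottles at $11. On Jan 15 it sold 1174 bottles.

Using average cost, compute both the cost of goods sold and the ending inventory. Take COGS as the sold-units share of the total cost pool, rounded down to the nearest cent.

Jan 15, sell 1174: 1174/1803 × $20,995.00 → $13,670.62
Ending inventory (cost pool remaining) = $7,324.38

COGS = $13,670.62; ending inventory = $7,324.38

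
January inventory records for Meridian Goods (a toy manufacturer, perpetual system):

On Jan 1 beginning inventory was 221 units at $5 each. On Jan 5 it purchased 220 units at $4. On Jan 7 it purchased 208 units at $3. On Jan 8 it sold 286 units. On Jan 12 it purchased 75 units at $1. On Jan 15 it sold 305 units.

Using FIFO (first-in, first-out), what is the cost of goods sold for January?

Jan 8, 286 sold [FIFO — oldest first]: 221 @ $5 + 65 @ $4 = $1,365
Jan 15, 305 sold [FIFO — oldest first]: 155 @ $4 + 150 @ $3 = $1,070
Total COGS = $1,365 + $1,070 = $2,435
Ending inventory: 58 @ $3 + 75 @ $1 = $249
Check: goods available $2,684 = COGS $2,435 + ending $249

COGS = $2,435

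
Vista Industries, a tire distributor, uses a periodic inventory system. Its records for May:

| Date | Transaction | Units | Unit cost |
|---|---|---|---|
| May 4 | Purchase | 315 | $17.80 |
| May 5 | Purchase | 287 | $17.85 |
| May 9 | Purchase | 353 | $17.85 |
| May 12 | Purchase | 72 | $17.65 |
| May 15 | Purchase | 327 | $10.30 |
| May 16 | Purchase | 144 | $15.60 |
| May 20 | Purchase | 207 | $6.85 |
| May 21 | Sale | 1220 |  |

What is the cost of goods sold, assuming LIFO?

May 21, 1220 sold [LIFO — newest first]: 207 @ $6.85 + 144 @ $15.60 + 327 @ $10.30 + 72 @ $17.65 + 353 @ $17.85 + 117 @ $17.85 = $16,692.75
Ending inventory: 315 @ $17.80 + 170 @ $17.85 = $8,641.50

COGS = $16,692.75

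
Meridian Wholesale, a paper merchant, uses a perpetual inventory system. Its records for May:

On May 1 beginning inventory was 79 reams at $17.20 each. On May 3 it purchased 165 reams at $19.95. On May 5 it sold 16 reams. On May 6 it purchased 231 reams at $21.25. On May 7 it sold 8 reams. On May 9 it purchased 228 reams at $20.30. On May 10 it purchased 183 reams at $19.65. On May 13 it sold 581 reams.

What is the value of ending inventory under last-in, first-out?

Ending inventory = $5,457.60

May 5, 16 sold [LIFO — newest first]: 16 @ $19.95 = $319.20
May 7, 8 sold [LIFO — newest first]: 8 @ $21.25 = $170.00
May 13, 581 sold [LIFO — newest first]: 183 @ $19.65 + 228 @ $20.30 + 170 @ $21.25 = $11,836.85
Total COGS = $319.20 + $170.00 + $11,836.85 = $12,326.05
Ending inventory: 79 @ $17.20 + 149 @ $19.95 + 53 @ $21.25 = $5,457.60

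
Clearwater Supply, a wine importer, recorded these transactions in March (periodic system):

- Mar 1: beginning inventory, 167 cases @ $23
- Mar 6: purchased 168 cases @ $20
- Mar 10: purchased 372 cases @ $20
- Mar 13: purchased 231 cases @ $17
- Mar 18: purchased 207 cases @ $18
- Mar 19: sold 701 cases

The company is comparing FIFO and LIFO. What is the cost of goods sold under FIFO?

FIFO COGS: 167 @ $23 + 168 @ $20 + 366 @ $20 = $14,521
LIFO COGS: 207 @ $18 + 231 @ $17 + 263 @ $20 = $12,913

COGS = $14,521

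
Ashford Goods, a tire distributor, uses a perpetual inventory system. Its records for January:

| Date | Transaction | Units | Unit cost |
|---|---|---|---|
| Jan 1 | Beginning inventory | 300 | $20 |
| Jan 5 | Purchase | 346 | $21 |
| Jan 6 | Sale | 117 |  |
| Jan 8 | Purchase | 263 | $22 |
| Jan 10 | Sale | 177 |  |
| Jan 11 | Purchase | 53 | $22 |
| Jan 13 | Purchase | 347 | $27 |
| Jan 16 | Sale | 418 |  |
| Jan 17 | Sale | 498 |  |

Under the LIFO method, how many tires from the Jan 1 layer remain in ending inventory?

99

Jan 6, 117 sold [LIFO — newest first]: 117 @ $21 = $2,457
Jan 10, 177 sold [LIFO — newest first]: 177 @ $22 = $3,894
Jan 16, 418 sold [LIFO — newest first]: 347 @ $27 + 53 @ $22 + 18 @ $22 = $10,931
Jan 17, 498 sold [LIFO — newest first]: 68 @ $22 + 229 @ $21 + 201 @ $20 = $10,325
Total COGS = $2,457 + $3,894 + $10,931 + $10,325 = $27,607
Ending inventory: 99 @ $20 = $1,980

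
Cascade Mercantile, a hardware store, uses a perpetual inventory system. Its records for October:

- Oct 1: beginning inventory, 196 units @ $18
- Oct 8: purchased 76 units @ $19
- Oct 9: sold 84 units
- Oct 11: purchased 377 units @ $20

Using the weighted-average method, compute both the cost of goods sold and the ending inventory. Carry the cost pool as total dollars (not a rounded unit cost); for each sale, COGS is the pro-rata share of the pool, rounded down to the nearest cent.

After Oct 1: 196 on hand, pool $3,528.00 (≈ $18.0000 each)
After Oct 8: 272 on hand, pool $4,972.00 (≈ $18.2794 each)
Oct 9, sell 84: 84/272 × $4,972.00 → $1,535.47
After Oct 11: 565 on hand, pool $10,976.53 (≈ $19.4275 each)
Ending inventory (cost pool remaining) = $10,976.53

COGS = $1,535.47; ending inventory = $10,976.53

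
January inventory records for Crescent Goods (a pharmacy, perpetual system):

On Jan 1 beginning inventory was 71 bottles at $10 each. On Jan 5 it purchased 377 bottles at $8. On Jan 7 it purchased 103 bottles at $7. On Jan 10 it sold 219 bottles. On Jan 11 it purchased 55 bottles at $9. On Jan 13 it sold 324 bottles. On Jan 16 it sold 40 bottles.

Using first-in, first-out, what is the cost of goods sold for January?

Jan 10, 219 sold [FIFO — oldest first]: 71 @ $10 + 148 @ $8 = $1,894
Jan 13, 324 sold [FIFO — oldest first]: 229 @ $8 + 95 @ $7 = $2,497
Jan 16, 40 sold [FIFO — oldest first]: 8 @ $7 + 32 @ $9 = $344
Total COGS = $1,894 + $2,497 + $344 = $4,735
Ending inventory: 23 @ $9 = $207

COGS = $4,735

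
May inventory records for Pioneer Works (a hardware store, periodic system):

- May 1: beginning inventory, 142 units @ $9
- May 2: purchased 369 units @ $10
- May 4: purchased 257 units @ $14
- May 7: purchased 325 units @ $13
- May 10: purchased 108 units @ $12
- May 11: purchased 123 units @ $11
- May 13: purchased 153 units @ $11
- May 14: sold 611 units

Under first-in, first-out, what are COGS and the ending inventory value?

COGS = $6,368; ending inventory = $10,755

May 14, 611 sold [FIFO — oldest first]: 142 @ $9 + 369 @ $10 + 100 @ $14 = $6,368
Ending inventory: 157 @ $14 + 325 @ $13 + 108 @ $12 + 123 @ $11 + 153 @ $11 = $10,755
Check: goods available $17,123 = COGS $6,368 + ending $10,755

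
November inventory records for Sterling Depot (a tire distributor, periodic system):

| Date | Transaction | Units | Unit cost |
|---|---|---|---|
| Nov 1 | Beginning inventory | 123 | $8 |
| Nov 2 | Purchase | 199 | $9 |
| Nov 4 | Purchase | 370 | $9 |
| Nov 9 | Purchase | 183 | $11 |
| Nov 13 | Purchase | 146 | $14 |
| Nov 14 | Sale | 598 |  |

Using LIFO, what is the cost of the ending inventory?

Nov 14, 598 sold [LIFO — newest first]: 146 @ $14 + 183 @ $11 + 269 @ $9 = $6,478
Ending inventory: 123 @ $8 + 199 @ $9 + 101 @ $9 = $3,684

Ending inventory = $3,684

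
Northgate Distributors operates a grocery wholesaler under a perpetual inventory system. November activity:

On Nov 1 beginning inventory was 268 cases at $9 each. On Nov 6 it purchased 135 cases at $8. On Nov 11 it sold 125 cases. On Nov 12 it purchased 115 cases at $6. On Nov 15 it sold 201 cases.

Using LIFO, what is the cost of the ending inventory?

Ending inventory = $1,728

Nov 11, 125 sold [LIFO — newest first]: 125 @ $8 = $1,000
Nov 15, 201 sold [LIFO — newest first]: 115 @ $6 + 10 @ $8 + 76 @ $9 = $1,454
Total COGS = $1,000 + $1,454 = $2,454
Ending inventory: 192 @ $9 = $1,728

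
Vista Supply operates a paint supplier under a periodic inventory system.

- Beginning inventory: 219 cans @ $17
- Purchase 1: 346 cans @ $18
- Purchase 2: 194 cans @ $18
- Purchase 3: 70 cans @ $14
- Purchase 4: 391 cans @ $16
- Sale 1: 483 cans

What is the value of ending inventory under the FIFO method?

Ending inventory = $12,204

Sale 1 (483) [FIFO — oldest first]: 219 @ $17 + 264 @ $18 = $8,475
Ending inventory: 82 @ $18 + 194 @ $18 + 70 @ $14 + 391 @ $16 = $12,204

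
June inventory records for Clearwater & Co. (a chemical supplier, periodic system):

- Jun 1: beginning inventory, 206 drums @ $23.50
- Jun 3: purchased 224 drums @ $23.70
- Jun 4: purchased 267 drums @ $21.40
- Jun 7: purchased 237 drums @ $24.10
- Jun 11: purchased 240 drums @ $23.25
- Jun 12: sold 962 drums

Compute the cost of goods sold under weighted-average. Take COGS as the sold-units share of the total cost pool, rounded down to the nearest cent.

COGS = $22,251.61

Jun 12, sell 962: 962/1174 × $27,155.30 → $22,251.61
Ending inventory (cost pool remaining) = $4,903.69
Check: goods available $27,155.30 = COGS $22,251.61 + ending $4,903.69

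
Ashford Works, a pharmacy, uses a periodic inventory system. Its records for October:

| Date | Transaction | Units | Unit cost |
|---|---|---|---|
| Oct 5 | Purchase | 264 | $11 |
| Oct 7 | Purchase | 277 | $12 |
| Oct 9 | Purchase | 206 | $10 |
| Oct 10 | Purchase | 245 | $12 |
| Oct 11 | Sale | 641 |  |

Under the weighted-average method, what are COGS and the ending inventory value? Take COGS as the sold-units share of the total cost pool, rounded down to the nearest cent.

COGS = $7,255.18; ending inventory = $3,972.82

Oct 11, sell 641: 641/992 × $11,228.00 → $7,255.18
Ending inventory (cost pool remaining) = $3,972.82
Check: goods available $11,228.00 = COGS $7,255.18 + ending $3,972.82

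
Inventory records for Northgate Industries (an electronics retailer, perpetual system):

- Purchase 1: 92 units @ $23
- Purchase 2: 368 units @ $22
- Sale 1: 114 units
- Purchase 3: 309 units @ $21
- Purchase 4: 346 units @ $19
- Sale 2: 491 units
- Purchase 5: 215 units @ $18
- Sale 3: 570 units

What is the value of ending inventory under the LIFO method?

Sale 1 (114) [LIFO — newest first]: 114 @ $22 = $2,508
Sale 2 (491) [LIFO — newest first]: 346 @ $19 + 145 @ $21 = $9,619
Sale 3 (570) [LIFO — newest first]: 215 @ $18 + 164 @ $21 + 191 @ $22 = $11,516
Total COGS = $2,508 + $9,619 + $11,516 = $23,643
Ending inventory: 92 @ $23 + 63 @ $22 = $3,502

Ending inventory = $3,502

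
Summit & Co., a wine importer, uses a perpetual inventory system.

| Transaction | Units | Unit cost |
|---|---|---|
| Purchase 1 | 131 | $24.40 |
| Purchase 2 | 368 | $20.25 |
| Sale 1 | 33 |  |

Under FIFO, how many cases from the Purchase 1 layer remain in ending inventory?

Sale 1 (33) [FIFO — oldest first]: 33 @ $24.40 = $805.20
Ending inventory: 98 @ $24.40 + 368 @ $20.25 = $9,843.20

98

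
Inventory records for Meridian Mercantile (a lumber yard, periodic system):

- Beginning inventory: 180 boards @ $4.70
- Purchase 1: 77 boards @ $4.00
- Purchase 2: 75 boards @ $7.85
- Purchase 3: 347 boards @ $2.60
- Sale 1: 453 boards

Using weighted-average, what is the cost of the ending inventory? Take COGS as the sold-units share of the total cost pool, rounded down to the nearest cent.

Ending inventory = $880.36

Sale 1, sell 453: 453/679 × $2,644.95 → $1,764.59
Ending inventory (cost pool remaining) = $880.36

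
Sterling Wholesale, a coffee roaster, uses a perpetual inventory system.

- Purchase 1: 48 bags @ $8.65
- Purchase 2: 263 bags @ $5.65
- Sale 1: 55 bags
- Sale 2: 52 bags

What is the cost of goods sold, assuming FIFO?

COGS = $748.55

Sale 1 (55) [FIFO — oldest first]: 48 @ $8.65 + 7 @ $5.65 = $454.75
Sale 2 (52) [FIFO — oldest first]: 52 @ $5.65 = $293.80
Total COGS = $454.75 + $293.80 = $748.55
Ending inventory: 204 @ $5.65 = $1,152.60
Check: goods available $1,901.15 = COGS $748.55 + ending $1,152.60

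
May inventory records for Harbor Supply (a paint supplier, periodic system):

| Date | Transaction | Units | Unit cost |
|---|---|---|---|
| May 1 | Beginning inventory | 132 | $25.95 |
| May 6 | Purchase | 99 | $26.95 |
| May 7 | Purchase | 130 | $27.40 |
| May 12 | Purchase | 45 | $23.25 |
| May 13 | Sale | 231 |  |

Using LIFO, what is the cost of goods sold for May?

COGS = $6,117.45

May 13, 231 sold [LIFO — newest first]: 45 @ $23.25 + 130 @ $27.40 + 56 @ $26.95 = $6,117.45
Ending inventory: 132 @ $25.95 + 43 @ $26.95 = $4,584.25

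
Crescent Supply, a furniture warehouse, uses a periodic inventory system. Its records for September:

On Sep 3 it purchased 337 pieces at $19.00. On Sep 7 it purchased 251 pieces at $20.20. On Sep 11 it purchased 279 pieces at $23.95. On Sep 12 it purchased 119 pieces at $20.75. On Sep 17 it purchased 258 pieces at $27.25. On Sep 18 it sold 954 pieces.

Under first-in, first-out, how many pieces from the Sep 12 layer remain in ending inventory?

32

Sep 18, 954 sold [FIFO — oldest first]: 337 @ $19.00 + 251 @ $20.20 + 279 @ $23.95 + 87 @ $20.75 = $19,960.50
Ending inventory: 32 @ $20.75 + 258 @ $27.25 = $7,694.50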